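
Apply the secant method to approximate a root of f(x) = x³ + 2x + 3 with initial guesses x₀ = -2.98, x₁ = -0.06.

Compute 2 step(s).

f(x) = x³ + 2x + 3
x₀ = -2.98, x₁ = -0.06

Secant formula: x_{n+1} = x_n - f(x_n)(x_n - x_{n-1})/(f(x_n) - f(x_{n-1}))

Iteration 1:
  f(-2.980000) = -29.423592
  f(-0.060000) = 2.879784
  x_2 = -0.060000 - 2.879784×(-0.060000 - (-2.980000))/(2.879784 - (-29.423592))
       = -0.320312
Iteration 2:
  f(-0.060000) = 2.879784
  f(-0.320312) = 2.326511
  x_3 = -0.320312 - 2.326511×(-0.320312 - (-0.060000))/(2.326511 - 2.879784)
       = -1.414925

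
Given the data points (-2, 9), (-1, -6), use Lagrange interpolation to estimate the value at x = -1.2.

Lagrange interpolation formula:
P(x) = Σ yᵢ × Lᵢ(x)
where Lᵢ(x) = Π_{j≠i} (x - xⱼ)/(xᵢ - xⱼ)

L_0(-1.2) = (-1.2 - (-1))/(-2 - (-1)) = 0.200000
L_1(-1.2) = (-1.2 - (-2))/(-1 - (-2)) = 0.800000

P(-1.2) = 9×L_0(-1.2) + (-6)×L_1(-1.2)
P(-1.2) = -3.000000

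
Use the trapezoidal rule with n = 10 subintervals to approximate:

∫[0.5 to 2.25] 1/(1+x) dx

f(x) = 1/(1+x)
a = 0.5, b = 2.25, n = 10
h = (b - a)/n = 0.175000

Trapezoidal rule: (h/2)[f(x₀) + 2f(x₁) + 2f(x₂) + ... + f(xₙ)]

x_0 = 0.5000, f(x_0) = 0.666667, coefficient = 1
x_1 = 0.6750, f(x_1) = 0.597015, coefficient = 2
x_2 = 0.8500, f(x_2) = 0.540541, coefficient = 2
x_3 = 1.0250, f(x_3) = 0.493827, coefficient = 2
x_4 = 1.2000, f(x_4) = 0.454545, coefficient = 2
x_5 = 1.3750, f(x_5) = 0.421053, coefficient = 2
x_6 = 1.5500, f(x_6) = 0.392157, coefficient = 2
x_7 = 1.7250, f(x_7) = 0.366972, coefficient = 2
x_8 = 1.9000, f(x_8) = 0.344828, coefficient = 2
x_9 = 2.0750, f(x_9) = 0.325203, coefficient = 2
x_10 = 2.2500, f(x_10) = 0.307692, coefficient = 1

I ≈ (0.175000/2) × 8.846641 = 0.774081
Exact value: 0.773190
Error: 0.000891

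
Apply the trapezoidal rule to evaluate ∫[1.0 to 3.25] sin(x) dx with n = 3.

f(x) = sin(x)
a = 1.0, b = 3.25, n = 3
h = (b - a)/n = 0.750000

Trapezoidal rule: (h/2)[f(x₀) + 2f(x₁) + 2f(x₂) + ... + f(xₙ)]

x_0 = 1.0000, f(x_0) = 0.841471, coefficient = 1
x_1 = 1.7500, f(x_1) = 0.983986, coefficient = 2
x_2 = 2.5000, f(x_2) = 0.598472, coefficient = 2
x_3 = 3.2500, f(x_3) = -0.108195, coefficient = 1

I ≈ (0.750000/2) × 3.898192 = 1.461822
Exact value: 1.534432
Error: 0.072610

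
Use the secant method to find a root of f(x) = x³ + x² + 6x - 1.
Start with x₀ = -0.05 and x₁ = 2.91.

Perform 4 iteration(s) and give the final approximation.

f(x) = x³ + x² + 6x - 1
x₀ = -0.05, x₁ = 2.91

Secant formula: x_{n+1} = x_n - f(x_n)(x_n - x_{n-1})/(f(x_n) - f(x_{n-1}))

Iteration 1:
  f(-0.050000) = -1.297625
  f(2.910000) = 49.570271
  x_2 = 2.910000 - 49.570271×(2.910000 - (-0.050000))/(49.570271 - (-1.297625))
       = 0.025509
Iteration 2:
  f(2.910000) = 49.570271
  f(0.025509) = -0.846280
  x_3 = 0.025509 - (-0.846280)×(0.025509 - 2.910000)/(-0.846280 - 49.570271)
       = 0.073927
Iteration 3:
  f(0.025509) = -0.846280
  f(0.073927) = -0.550568
  x_4 = 0.073927 - (-0.550568)×(0.073927 - 0.025509)/(-0.550568 - (-0.846280))
       = 0.164074
Iteration 4:
  f(0.073927) = -0.550568
  f(0.164074) = 0.015783
  x_5 = 0.164074 - 0.015783×(0.164074 - 0.073927)/(0.015783 - (-0.550568))
       = 0.161562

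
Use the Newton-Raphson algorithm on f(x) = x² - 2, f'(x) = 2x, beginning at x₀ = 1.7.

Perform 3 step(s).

f(x) = x² - 2
f'(x) = 2x
x₀ = 1.7

Newton-Raphson formula: x_{n+1} = x_n - f(x_n)/f'(x_n)

Iteration 1:
  f(1.700000) = 0.890000
  f'(1.700000) = 3.400000
  x_1 = 1.700000 - 0.890000/3.400000 = 1.438235
Iteration 2:
  f(1.438235) = 0.068521
  f'(1.438235) = 2.876471
  x_2 = 1.438235 - 0.068521/2.876471 = 1.414414
Iteration 3:
  f(1.414414) = 0.000567
  f'(1.414414) = 2.828828
  x_3 = 1.414414 - 0.000567/2.828828 = 1.414214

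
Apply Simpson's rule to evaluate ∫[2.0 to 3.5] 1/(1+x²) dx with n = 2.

f(x) = 1/(1+x²)
a = 2.0, b = 3.5, n = 2
h = (b - a)/n = 0.750000

Simpson's rule: (h/3)[f(x₀) + 4f(x₁) + 2f(x₂) + ... + f(xₙ)]

x_0 = 2.0000, f(x_0) = 0.200000, coefficient = 1
x_1 = 2.7500, f(x_1) = 0.116788, coefficient = 4
x_2 = 3.5000, f(x_2) = 0.075472, coefficient = 1

I ≈ (0.750000/3) × 0.742625 = 0.185656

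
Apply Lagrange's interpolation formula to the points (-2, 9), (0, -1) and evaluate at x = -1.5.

Lagrange interpolation formula:
P(x) = Σ yᵢ × Lᵢ(x)
where Lᵢ(x) = Π_{j≠i} (x - xⱼ)/(xᵢ - xⱼ)

L_0(-1.5) = (-1.5 - 0)/(-2 - 0) = 0.750000
L_1(-1.5) = (-1.5 - (-2))/(0 - (-2)) = 0.250000

P(-1.5) = 9×L_0(-1.5) + (-1)×L_1(-1.5)
P(-1.5) = 6.500000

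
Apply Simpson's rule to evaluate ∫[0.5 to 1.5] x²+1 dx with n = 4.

f(x) = x²+1
a = 0.5, b = 1.5, n = 4
h = (b - a)/n = 0.250000

Simpson's rule: (h/3)[f(x₀) + 4f(x₁) + 2f(x₂) + ... + f(xₙ)]

x_0 = 0.5000, f(x_0) = 1.250000, coefficient = 1
x_1 = 0.7500, f(x_1) = 1.562500, coefficient = 4
x_2 = 1.0000, f(x_2) = 2.000000, coefficient = 2
x_3 = 1.2500, f(x_3) = 2.562500, coefficient = 4
x_4 = 1.5000, f(x_4) = 3.250000, coefficient = 1

I ≈ (0.250000/3) × 25.000000 = 2.083333
Exact value: 2.083333
Error: 0.000000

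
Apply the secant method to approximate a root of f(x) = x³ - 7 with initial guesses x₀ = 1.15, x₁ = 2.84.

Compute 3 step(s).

f(x) = x³ - 7
x₀ = 1.15, x₁ = 2.84

Secant formula: x_{n+1} = x_n - f(x_n)(x_n - x_{n-1})/(f(x_n) - f(x_{n-1}))

Iteration 1:
  f(1.150000) = -5.479125
  f(2.840000) = 15.906304
  x_2 = 2.840000 - 15.906304×(2.840000 - 1.150000)/(15.906304 - (-5.479125))
       = 1.582992
Iteration 2:
  f(2.840000) = 15.906304
  f(1.582992) = -3.033237
  x_3 = 1.582992 - (-3.033237)×(1.582992 - 2.840000)/(-3.033237 - 15.906304)
       = 1.784307
Iteration 3:
  f(1.582992) = -3.033237
  f(1.784307) = -1.319215
  x_4 = 1.784307 - (-1.319215)×(1.784307 - 1.582992)/(-1.319215 - (-3.033237))
       = 1.939250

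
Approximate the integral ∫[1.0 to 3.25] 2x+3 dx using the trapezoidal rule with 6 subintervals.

f(x) = 2x+3
a = 1.0, b = 3.25, n = 6
h = (b - a)/n = 0.375000

Trapezoidal rule: (h/2)[f(x₀) + 2f(x₁) + 2f(x₂) + ... + f(xₙ)]

x_0 = 1.0000, f(x_0) = 5.000000, coefficient = 1
x_1 = 1.3750, f(x_1) = 5.750000, coefficient = 2
x_2 = 1.7500, f(x_2) = 6.500000, coefficient = 2
x_3 = 2.1250, f(x_3) = 7.250000, coefficient = 2
x_4 = 2.5000, f(x_4) = 8.000000, coefficient = 2
x_5 = 2.8750, f(x_5) = 8.750000, coefficient = 2
x_6 = 3.2500, f(x_6) = 9.500000, coefficient = 1

I ≈ (0.375000/2) × 87.000000 = 16.312500
Exact value: 16.312500
Error: 0.000000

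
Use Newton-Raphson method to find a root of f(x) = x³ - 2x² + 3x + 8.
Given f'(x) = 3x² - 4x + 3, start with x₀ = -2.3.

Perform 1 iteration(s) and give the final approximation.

f(x) = x³ - 2x² + 3x + 8
f'(x) = 3x² - 4x + 3
x₀ = -2.3

Newton-Raphson formula: x_{n+1} = x_n - f(x_n)/f'(x_n)

Iteration 1:
  f(-2.300000) = -21.647000
  f'(-2.300000) = 28.070000
  x_1 = -2.300000 - (-21.647000)/28.070000 = -1.528821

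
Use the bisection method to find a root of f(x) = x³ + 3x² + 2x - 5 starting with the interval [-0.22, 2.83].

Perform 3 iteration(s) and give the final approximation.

f(x) = x³ + 3x² + 2x - 5
Initial interval: [-0.22, 2.83]

Iteration 1:
  c_1 = (-0.220000 + 2.830000)/2 = 1.305000
  f(c_1) = f(1.305000) = 4.941523
  f(a) × f(c) < 0, new interval: [-0.220000, 1.305000]
Iteration 2:
  c_2 = (-0.220000 + 1.305000)/2 = 0.542500
  f(c_2) = f(0.542500) = -2.872420
  f(a) × f(c) ≥ 0, new interval: [0.542500, 1.305000]
Iteration 3:
  c_3 = (0.542500 + 1.305000)/2 = 0.923750
  f(c_3) = f(0.923750) = 0.195691
  f(a) × f(c) < 0, new interval: [0.542500, 0.923750]

After 3 iteration(s), the approximation is c_3 = 0.923750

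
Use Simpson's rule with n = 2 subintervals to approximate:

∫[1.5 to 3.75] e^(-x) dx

f(x) = e^(-x)
a = 1.5, b = 3.75, n = 2
h = (b - a)/n = 1.125000

Simpson's rule: (h/3)[f(x₀) + 4f(x₁) + 2f(x₂) + ... + f(xₙ)]

x_0 = 1.5000, f(x_0) = 0.223130, coefficient = 1
x_1 = 2.6250, f(x_1) = 0.072440, coefficient = 4
x_2 = 3.7500, f(x_2) = 0.023518, coefficient = 1

I ≈ (1.125000/3) × 0.536407 = 0.201153
Exact value: 0.199612
Error: 0.001540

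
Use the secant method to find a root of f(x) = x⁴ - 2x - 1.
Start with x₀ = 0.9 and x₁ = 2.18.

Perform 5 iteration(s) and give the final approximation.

f(x) = x⁴ - 2x - 1
x₀ = 0.9, x₁ = 2.18

Secant formula: x_{n+1} = x_n - f(x_n)(x_n - x_{n-1})/(f(x_n) - f(x_{n-1}))

Iteration 1:
  f(0.900000) = -2.143900
  f(2.180000) = 17.225306
  x_2 = 2.180000 - 17.225306×(2.180000 - 0.900000)/(17.225306 - (-2.143900))
       = 1.041678
Iteration 2:
  f(2.180000) = 17.225306
  f(1.041678) = -1.905929
  x_3 = 1.041678 - (-1.905929)×(1.041678 - 2.180000)/(-1.905929 - 17.225306)
       = 1.155082
Iteration 3:
  f(1.041678) = -1.905929
  f(1.155082) = -1.530035
  x_4 = 1.155082 - (-1.530035)×(1.155082 - 1.041678)/(-1.530035 - (-1.905929))
       = 1.616681
Iteration 4:
  f(1.155082) = -1.530035
  f(1.616681) = 2.597849
  x_5 = 1.616681 - 2.597849×(1.616681 - 1.155082)/(2.597849 - (-1.530035))
       = 1.326178
Iteration 5:
  f(1.616681) = 2.597849
  f(1.326178) = -0.559162
  x_6 = 1.326178 - (-0.559162)×(1.326178 - 1.616681)/(-0.559162 - 2.597849)
       = 1.377631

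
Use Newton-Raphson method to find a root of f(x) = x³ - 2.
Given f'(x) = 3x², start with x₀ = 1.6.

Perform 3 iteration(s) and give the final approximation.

f(x) = x³ - 2
f'(x) = 3x²
x₀ = 1.6

Newton-Raphson formula: x_{n+1} = x_n - f(x_n)/f'(x_n)

Iteration 1:
  f(1.600000) = 2.096000
  f'(1.600000) = 7.680000
  x_1 = 1.600000 - 2.096000/7.680000 = 1.327083
Iteration 2:
  f(1.327083) = 0.337193
  f'(1.327083) = 5.283451
  x_2 = 1.327083 - 0.337193/5.283451 = 1.263263
Iteration 3:
  f(1.263263) = 0.015956
  f'(1.263263) = 4.787498
  x_3 = 1.263263 - 0.015956/4.787498 = 1.259930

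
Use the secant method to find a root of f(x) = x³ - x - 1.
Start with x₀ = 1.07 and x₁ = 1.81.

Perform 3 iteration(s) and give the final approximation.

f(x) = x³ - x - 1
x₀ = 1.07, x₁ = 1.81

Secant formula: x_{n+1} = x_n - f(x_n)(x_n - x_{n-1})/(f(x_n) - f(x_{n-1}))

Iteration 1:
  f(1.070000) = -0.844957
  f(1.810000) = 3.119741
  x_2 = 1.810000 - 3.119741×(1.810000 - 1.070000)/(3.119741 - (-0.844957))
       = 1.227709
Iteration 2:
  f(1.810000) = 3.119741
  f(1.227709) = -0.377221
  x_3 = 1.227709 - (-0.377221)×(1.227709 - 1.810000)/(-0.377221 - 3.119741)
       = 1.290521
Iteration 3:
  f(1.227709) = -0.377221
  f(1.290521) = -0.141229
  x_4 = 1.290521 - (-0.141229)×(1.290521 - 1.227709)/(-0.141229 - (-0.377221))
       = 1.328111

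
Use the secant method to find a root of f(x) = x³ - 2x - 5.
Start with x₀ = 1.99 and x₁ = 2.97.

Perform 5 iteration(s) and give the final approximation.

f(x) = x³ - 2x - 5
x₀ = 1.99, x₁ = 2.97

Secant formula: x_{n+1} = x_n - f(x_n)(x_n - x_{n-1})/(f(x_n) - f(x_{n-1}))

Iteration 1:
  f(1.990000) = -1.099401
  f(2.970000) = 15.258073
  x_2 = 2.970000 - 15.258073×(2.970000 - 1.990000)/(15.258073 - (-1.099401))
       = 2.055867
Iteration 2:
  f(2.970000) = 15.258073
  f(2.055867) = -0.422432
  x_3 = 2.055867 - (-0.422432)×(2.055867 - 2.970000)/(-0.422432 - 15.258073)
       = 2.080493
Iteration 3:
  f(2.055867) = -0.422432
  f(2.080493) = -0.155669
  x_4 = 2.080493 - (-0.155669)×(2.080493 - 2.055867)/(-0.155669 - (-0.422432))
       = 2.094864
Iteration 4:
  f(2.080493) = -0.155669
  f(2.094864) = 0.003492
  x_5 = 2.094864 - 0.003492×(2.094864 - 2.080493)/(0.003492 - (-0.155669))
       = 2.094549
Iteration 5:
  f(2.094864) = 0.003492
  f(2.094549) = -0.000028
  x_6 = 2.094549 - (-0.000028)×(2.094549 - 2.094864)/(-0.000028 - 0.003492)
       = 2.094551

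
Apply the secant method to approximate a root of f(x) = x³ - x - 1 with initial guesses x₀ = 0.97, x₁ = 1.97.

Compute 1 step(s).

f(x) = x³ - x - 1
x₀ = 0.97, x₁ = 1.97

Secant formula: x_{n+1} = x_n - f(x_n)(x_n - x_{n-1})/(f(x_n) - f(x_{n-1}))

Iteration 1:
  f(0.970000) = -1.057327
  f(1.970000) = 4.675373
  x_2 = 1.970000 - 4.675373×(1.970000 - 0.970000)/(4.675373 - (-1.057327))
       = 1.154438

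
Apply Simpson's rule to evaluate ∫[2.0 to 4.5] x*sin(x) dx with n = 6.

f(x) = x*sin(x)
a = 2.0, b = 4.5, n = 6
h = (b - a)/n = 0.416667

Simpson's rule: (h/3)[f(x₀) + 4f(x₁) + 2f(x₂) + ... + f(xₙ)]

x_0 = 2.0000, f(x_0) = 1.818595, coefficient = 1
x_1 = 2.4167, f(x_1) = 1.602443, coefficient = 4
x_2 = 2.8333, f(x_2) = 0.859635, coefficient = 2
x_3 = 3.2500, f(x_3) = -0.351634, coefficient = 4
x_4 = 3.6667, f(x_4) = -1.838016, coefficient = 2
x_5 = 4.0833, f(x_5) = -3.301716, coefficient = 4
x_6 = 4.5000, f(x_6) = -4.398886, coefficient = 1

I ≈ (0.416667/3) × -12.740680 = -1.769539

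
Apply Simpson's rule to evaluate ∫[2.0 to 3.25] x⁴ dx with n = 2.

f(x) = x⁴
a = 2.0, b = 3.25, n = 2
h = (b - a)/n = 0.625000

Simpson's rule: (h/3)[f(x₀) + 4f(x₁) + 2f(x₂) + ... + f(xₙ)]

x_0 = 2.0000, f(x_0) = 16.000000, coefficient = 1
x_1 = 2.6250, f(x_1) = 47.480713, coefficient = 4
x_2 = 3.2500, f(x_2) = 111.566406, coefficient = 1

I ≈ (0.625000/3) × 317.489258 = 66.143595
Exact value: 66.118164
Error: 0.025431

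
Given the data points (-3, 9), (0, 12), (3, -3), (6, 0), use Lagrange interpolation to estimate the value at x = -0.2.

Lagrange interpolation formula:
P(x) = Σ yᵢ × Lᵢ(x)
where Lᵢ(x) = Π_{j≠i} (x - xⱼ)/(xᵢ - xⱼ)

L_0(-0.2) = (-0.2 - 0)/(-3 - 0) × (-0.2 - 3)/(-3 - 3) × (-0.2 - 6)/(-3 - 6) = 0.024494
L_1(-0.2) = (-0.2 - (-3))/(0 - (-3)) × (-0.2 - 3)/(0 - 3) × (-0.2 - 6)/(0 - 6) = 1.028741
L_2(-0.2) = (-0.2 - (-3))/(3 - (-3)) × (-0.2 - 0)/(3 - 0) × (-0.2 - 6)/(3 - 6) = -0.064296
L_3(-0.2) = (-0.2 - (-3))/(6 - (-3)) × (-0.2 - 0)/(6 - 0) × (-0.2 - 3)/(6 - 3) = 0.011062

P(-0.2) = 9×L_0(-0.2) + 12×L_1(-0.2) + (-3)×L_2(-0.2) + 0×L_3(-0.2)
P(-0.2) = 12.758222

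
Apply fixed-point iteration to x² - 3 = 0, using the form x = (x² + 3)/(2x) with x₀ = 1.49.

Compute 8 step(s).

Equation: x² - 3 = 0
Fixed-point form: x = (x² + 3)/(2x)
x₀ = 1.49

x_1 = g(1.490000) = 1.751711
x_2 = g(1.751711) = 1.732161
x_3 = g(1.732161) = 1.732051
x_4 = g(1.732051) = 1.732051
x_5 = g(1.732051) = 1.732051
x_6 = g(1.732051) = 1.732051
x_7 = g(1.732051) = 1.732051
x_8 = g(1.732051) = 1.732051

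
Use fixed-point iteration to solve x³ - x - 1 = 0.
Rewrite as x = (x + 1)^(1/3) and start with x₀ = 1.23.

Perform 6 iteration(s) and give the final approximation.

Equation: x³ - x - 1 = 0
Fixed-point form: x = (x + 1)^(1/3)
x₀ = 1.23

x_1 = g(1.230000) = 1.306477
x_2 = g(1.306477) = 1.321244
x_3 = g(1.321244) = 1.324058
x_4 = g(1.324058) = 1.324593
x_5 = g(1.324593) = 1.324694
x_6 = g(1.324694) = 1.324713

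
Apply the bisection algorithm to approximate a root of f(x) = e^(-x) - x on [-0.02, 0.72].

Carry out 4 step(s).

f(x) = e^(-x) - x
Initial interval: [-0.02, 0.72]

Iteration 1:
  c_1 = (-0.020000 + 0.720000)/2 = 0.350000
  f(c_1) = f(0.350000) = 0.354688
  f(a) × f(c) ≥ 0, new interval: [0.350000, 0.720000]
Iteration 2:
  c_2 = (0.350000 + 0.720000)/2 = 0.535000
  f(c_2) = f(0.535000) = 0.050669
  f(a) × f(c) ≥ 0, new interval: [0.535000, 0.720000]
Iteration 3:
  c_3 = (0.535000 + 0.720000)/2 = 0.627500
  f(c_3) = f(0.627500) = -0.093575
  f(a) × f(c) < 0, new interval: [0.535000, 0.627500]
Iteration 4:
  c_4 = (0.535000 + 0.627500)/2 = 0.581250
  f(c_4) = f(0.581250) = -0.022051
  f(a) × f(c) < 0, new interval: [0.535000, 0.581250]

After 4 iteration(s), the approximation is c_4 = 0.581250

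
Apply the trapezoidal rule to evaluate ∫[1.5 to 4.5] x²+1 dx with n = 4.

f(x) = x²+1
a = 1.5, b = 4.5, n = 4
h = (b - a)/n = 0.750000

Trapezoidal rule: (h/2)[f(x₀) + 2f(x₁) + 2f(x₂) + ... + f(xₙ)]

x_0 = 1.5000, f(x_0) = 3.250000, coefficient = 1
x_1 = 2.2500, f(x_1) = 6.062500, coefficient = 2
x_2 = 3.0000, f(x_2) = 10.000000, coefficient = 2
x_3 = 3.7500, f(x_3) = 15.062500, coefficient = 2
x_4 = 4.5000, f(x_4) = 21.250000, coefficient = 1

I ≈ (0.750000/2) × 86.750000 = 32.531250
Exact value: 32.250000
Error: 0.281250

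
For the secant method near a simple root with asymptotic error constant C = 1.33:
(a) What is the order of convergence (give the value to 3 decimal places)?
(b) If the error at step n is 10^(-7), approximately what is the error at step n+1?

(a) Secant method has superlinear convergence with order φ = (1+√5)/2 ≈ 1.618.
    This means |e_{n+1}| ≈ C|e_n|^1.618.

(b) With |e_n| = 10^(-7) and C = 1.33:
    |e_{n+1}| ≈ 1.33 × (10^(-7))^1.618 = 1.33 × 10^(-11.33)

(a) ≈ 1.618 (golden ratio); (b) |e_{n+1}| ≈ 6.275e-12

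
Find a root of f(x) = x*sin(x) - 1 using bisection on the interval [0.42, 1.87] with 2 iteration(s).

f(x) = x*sin(x) - 1
Initial interval: [0.42, 1.87]

Iteration 1:
  c_1 = (0.420000 + 1.870000)/2 = 1.145000
  f(c_1) = f(1.145000) = 0.042763
  f(a) × f(c) < 0, new interval: [0.420000, 1.145000]
Iteration 2:
  c_2 = (0.420000 + 1.145000)/2 = 0.782500
  f(c_2) = f(0.782500) = -0.448295
  f(a) × f(c) ≥ 0, new interval: [0.782500, 1.145000]

After 2 iteration(s), the approximation is c_2 = 0.782500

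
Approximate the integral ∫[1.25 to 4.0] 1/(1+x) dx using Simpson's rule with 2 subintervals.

f(x) = 1/(1+x)
a = 1.25, b = 4.0, n = 2
h = (b - a)/n = 1.375000

Simpson's rule: (h/3)[f(x₀) + 4f(x₁) + 2f(x₂) + ... + f(xₙ)]

x_0 = 1.2500, f(x_0) = 0.444444, coefficient = 1
x_1 = 2.6250, f(x_1) = 0.275862, coefficient = 4
x_2 = 4.0000, f(x_2) = 0.200000, coefficient = 1

I ≈ (1.375000/3) × 1.747893 = 0.801117
Exact value: 0.798508
Error: 0.002610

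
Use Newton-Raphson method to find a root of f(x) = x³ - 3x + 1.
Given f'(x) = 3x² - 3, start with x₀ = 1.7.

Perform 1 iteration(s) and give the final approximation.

f(x) = x³ - 3x + 1
f'(x) = 3x² - 3
x₀ = 1.7

Newton-Raphson formula: x_{n+1} = x_n - f(x_n)/f'(x_n)

Iteration 1:
  f(1.700000) = 0.813000
  f'(1.700000) = 5.670000
  x_1 = 1.700000 - 0.813000/5.670000 = 1.556614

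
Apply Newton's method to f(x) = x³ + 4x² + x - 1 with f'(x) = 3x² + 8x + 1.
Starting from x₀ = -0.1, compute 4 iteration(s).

f(x) = x³ + 4x² + x - 1
f'(x) = 3x² + 8x + 1
x₀ = -0.1

Newton-Raphson formula: x_{n+1} = x_n - f(x_n)/f'(x_n)

Iteration 1:
  f(-0.100000) = -1.061000
  f'(-0.100000) = 0.230000
  x_1 = -0.100000 - (-1.061000)/0.230000 = 4.513043
Iteration 2:
  f(4.513043) = 176.902980
  f'(4.513043) = 98.207032
  x_2 = 4.513043 - 176.902980/98.207032 = 2.711716
Iteration 3:
  f(2.711716) = 51.065694
  f'(2.711716) = 44.753950
  x_3 = 2.711716 - 51.065694/44.753950 = 1.570684
Iteration 4:
  f(1.570684) = 14.313838
  f'(1.570684) = 20.966623
  x_4 = 1.570684 - 14.313838/20.966623 = 0.887988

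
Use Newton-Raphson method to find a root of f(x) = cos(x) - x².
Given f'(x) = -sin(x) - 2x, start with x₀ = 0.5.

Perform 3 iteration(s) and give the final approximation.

f(x) = cos(x) - x²
f'(x) = -sin(x) - 2x
x₀ = 0.5

Newton-Raphson formula: x_{n+1} = x_n - f(x_n)/f'(x_n)

Iteration 1:
  f(0.500000) = 0.627583
  f'(0.500000) = -1.479426
  x_1 = 0.500000 - 0.627583/(-1.479426) = 0.924207
Iteration 2:
  f(0.924207) = -0.251691
  f'(0.924207) = -2.646557
  x_2 = 0.924207 - (-0.251691)/(-2.646557) = 0.829106
Iteration 3:
  f(0.829106) = -0.011881
  f'(0.829106) = -2.395539
  x_3 = 0.829106 - (-0.011881)/(-2.395539) = 0.824146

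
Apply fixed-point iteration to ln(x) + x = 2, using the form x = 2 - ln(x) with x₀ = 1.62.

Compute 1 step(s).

Equation: ln(x) + x = 2
Fixed-point form: x = 2 - ln(x)
x₀ = 1.62

x_1 = g(1.620000) = 1.517574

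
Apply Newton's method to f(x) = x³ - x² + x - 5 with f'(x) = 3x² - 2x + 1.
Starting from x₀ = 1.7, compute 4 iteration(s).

f(x) = x³ - x² + x - 5
f'(x) = 3x² - 2x + 1
x₀ = 1.7

Newton-Raphson formula: x_{n+1} = x_n - f(x_n)/f'(x_n)

Iteration 1:
  f(1.700000) = -1.277000
  f'(1.700000) = 6.270000
  x_1 = 1.700000 - (-1.277000)/6.270000 = 1.903668
Iteration 2:
  f(1.903668) = 0.178519
  f'(1.903668) = 8.064522
  x_2 = 1.903668 - 0.178519/8.064522 = 1.881532
Iteration 3:
  f(1.881532) = 0.002298
  f'(1.881532) = 7.857423
  x_3 = 1.881532 - 0.002298/7.857423 = 1.881239
Iteration 4:
  f(1.881239) = 0.000000
  f'(1.881239) = 7.854707
  x_4 = 1.881239 - 0.000000/7.854707 = 1.881239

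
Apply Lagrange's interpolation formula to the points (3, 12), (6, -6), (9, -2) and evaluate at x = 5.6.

Lagrange interpolation formula:
P(x) = Σ yᵢ × Lᵢ(x)
where Lᵢ(x) = Π_{j≠i} (x - xⱼ)/(xᵢ - xⱼ)

L_0(5.6) = (5.6 - 6)/(3 - 6) × (5.6 - 9)/(3 - 9) = 0.075556
L_1(5.6) = (5.6 - 3)/(6 - 3) × (5.6 - 9)/(6 - 9) = 0.982222
L_2(5.6) = (5.6 - 3)/(9 - 3) × (5.6 - 6)/(9 - 6) = -0.057778

P(5.6) = 12×L_0(5.6) + (-6)×L_1(5.6) + (-2)×L_2(5.6)
P(5.6) = -4.871111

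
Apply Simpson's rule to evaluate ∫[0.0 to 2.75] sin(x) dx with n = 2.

f(x) = sin(x)
a = 0.0, b = 2.75, n = 2
h = (b - a)/n = 1.375000

Simpson's rule: (h/3)[f(x₀) + 4f(x₁) + 2f(x₂) + ... + f(xₙ)]

x_0 = 0.0000, f(x_0) = 0.000000, coefficient = 1
x_1 = 1.3750, f(x_1) = 0.980893, coefficient = 4
x_2 = 2.7500, f(x_2) = 0.381661, coefficient = 1

I ≈ (1.375000/3) × 4.305233 = 1.973232
Exact value: 1.924302
Error: 0.048930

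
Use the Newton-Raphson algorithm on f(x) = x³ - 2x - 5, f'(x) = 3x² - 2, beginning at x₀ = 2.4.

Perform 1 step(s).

f(x) = x³ - 2x - 5
f'(x) = 3x² - 2
x₀ = 2.4

Newton-Raphson formula: x_{n+1} = x_n - f(x_n)/f'(x_n)

Iteration 1:
  f(2.400000) = 4.024000
  f'(2.400000) = 15.280000
  x_1 = 2.400000 - 4.024000/15.280000 = 2.136649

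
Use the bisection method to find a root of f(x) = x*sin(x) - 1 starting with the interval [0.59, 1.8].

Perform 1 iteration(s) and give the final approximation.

f(x) = x*sin(x) - 1
Initial interval: [0.59, 1.8]

Iteration 1:
  c_1 = (0.590000 + 1.800000)/2 = 1.195000
  f(c_1) = f(1.195000) = 0.111608
  f(a) × f(c) < 0, new interval: [0.590000, 1.195000]

After 1 iteration(s), the approximation is c_1 = 1.195000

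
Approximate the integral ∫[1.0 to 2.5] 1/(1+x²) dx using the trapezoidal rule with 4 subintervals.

f(x) = 1/(1+x²)
a = 1.0, b = 2.5, n = 4
h = (b - a)/n = 0.375000

Trapezoidal rule: (h/2)[f(x₀) + 2f(x₁) + 2f(x₂) + ... + f(xₙ)]

x_0 = 1.0000, f(x_0) = 0.500000, coefficient = 1
x_1 = 1.3750, f(x_1) = 0.345946, coefficient = 2
x_2 = 1.7500, f(x_2) = 0.246154, coefficient = 2
x_3 = 2.1250, f(x_3) = 0.181303, coefficient = 2
x_4 = 2.5000, f(x_4) = 0.137931, coefficient = 1

I ≈ (0.375000/2) × 2.184737 = 0.409638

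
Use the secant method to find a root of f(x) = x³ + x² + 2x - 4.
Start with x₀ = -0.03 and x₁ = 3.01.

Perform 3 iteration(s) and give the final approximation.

f(x) = x³ + x² + 2x - 4
x₀ = -0.03, x₁ = 3.01

Secant formula: x_{n+1} = x_n - f(x_n)(x_n - x_{n-1})/(f(x_n) - f(x_{n-1}))

Iteration 1:
  f(-0.030000) = -4.059127
  f(3.010000) = 38.351001
  x_2 = 3.010000 - 38.351001×(3.010000 - (-0.030000))/(38.351001 - (-4.059127))
       = 0.260962
Iteration 2:
  f(3.010000) = 38.351001
  f(0.260962) = -3.392202
  x_3 = 0.260962 - (-3.392202)×(0.260962 - 3.010000)/(-3.392202 - 38.351001)
       = 0.484359
Iteration 3:
  f(0.260962) = -3.392202
  f(0.484359) = -2.683046
  x_4 = 0.484359 - (-2.683046)×(0.484359 - 0.260962)/(-2.683046 - (-3.392202))
       = 1.329566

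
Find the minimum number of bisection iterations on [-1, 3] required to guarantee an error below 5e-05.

We need (b-a)/2^n ≤ 5e-05
(3 - (-1))/2^n ≤ 5e-05
4/2^n ≤ 5e-05
2^n ≥ 80000
n ≥ log₂(80000) = 16.29
n ≥ 17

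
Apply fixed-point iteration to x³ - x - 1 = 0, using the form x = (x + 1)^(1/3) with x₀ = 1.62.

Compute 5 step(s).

Equation: x³ - x - 1 = 0
Fixed-point form: x = (x + 1)^(1/3)
x₀ = 1.62

x_1 = g(1.620000) = 1.378586
x_2 = g(1.378586) = 1.334872
x_3 = g(1.334872) = 1.326644
x_4 = g(1.326644) = 1.325084
x_5 = g(1.325084) = 1.324787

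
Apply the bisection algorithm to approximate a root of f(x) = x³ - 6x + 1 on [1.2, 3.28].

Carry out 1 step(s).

f(x) = x³ - 6x + 1
Initial interval: [1.2, 3.28]

Iteration 1:
  c_1 = (1.200000 + 3.280000)/2 = 2.240000
  f(c_1) = f(2.240000) = -1.200576
  f(a) × f(c) ≥ 0, new interval: [2.240000, 3.280000]

After 1 iteration(s), the approximation is c_1 = 2.240000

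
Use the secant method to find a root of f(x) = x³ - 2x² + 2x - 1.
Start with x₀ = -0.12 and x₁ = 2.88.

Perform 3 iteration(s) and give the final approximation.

f(x) = x³ - 2x² + 2x - 1
x₀ = -0.12, x₁ = 2.88

Secant formula: x_{n+1} = x_n - f(x_n)(x_n - x_{n-1})/(f(x_n) - f(x_{n-1}))

Iteration 1:
  f(-0.120000) = -1.270528
  f(2.880000) = 12.059072
  x_2 = 2.880000 - 12.059072×(2.880000 - (-0.120000))/(12.059072 - (-1.270528))
       = 0.165949
Iteration 2:
  f(2.880000) = 12.059072
  f(0.165949) = -0.718610
  x_3 = 0.165949 - (-0.718610)×(0.165949 - 2.880000)/(-0.718610 - 12.059072)
       = 0.318586
Iteration 3:
  f(0.165949) = -0.718610
  f(0.318586) = -0.533487
  x_4 = 0.318586 - (-0.533487)×(0.318586 - 0.165949)/(-0.533487 - (-0.718610))
       = 0.758453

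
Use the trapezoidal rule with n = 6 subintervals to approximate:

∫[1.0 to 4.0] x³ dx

f(x) = x³
a = 1.0, b = 4.0, n = 6
h = (b - a)/n = 0.500000

Trapezoidal rule: (h/2)[f(x₀) + 2f(x₁) + 2f(x₂) + ... + f(xₙ)]

x_0 = 1.0000, f(x_0) = 1.000000, coefficient = 1
x_1 = 1.5000, f(x_1) = 3.375000, coefficient = 2
x_2 = 2.0000, f(x_2) = 8.000000, coefficient = 2
x_3 = 2.5000, f(x_3) = 15.625000, coefficient = 2
x_4 = 3.0000, f(x_4) = 27.000000, coefficient = 2
x_5 = 3.5000, f(x_5) = 42.875000, coefficient = 2
x_6 = 4.0000, f(x_6) = 64.000000, coefficient = 1

I ≈ (0.500000/2) × 258.750000 = 64.687500
Exact value: 63.750000
Error: 0.937500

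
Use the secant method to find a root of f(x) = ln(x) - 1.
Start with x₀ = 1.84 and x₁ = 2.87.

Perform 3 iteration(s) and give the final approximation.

f(x) = ln(x) - 1
x₀ = 1.84, x₁ = 2.87

Secant formula: x_{n+1} = x_n - f(x_n)(x_n - x_{n-1})/(f(x_n) - f(x_{n-1}))

Iteration 1:
  f(1.840000) = -0.390234
  f(2.870000) = 0.054312
  x_2 = 2.870000 - 0.054312×(2.870000 - 1.840000)/(0.054312 - (-0.390234))
       = 2.744161
Iteration 2:
  f(2.870000) = 0.054312
  f(2.744161) = 0.009475
  x_3 = 2.744161 - 0.009475×(2.744161 - 2.870000)/(0.009475 - 0.054312)
       = 2.717567
Iteration 3:
  f(2.744161) = 0.009475
  f(2.717567) = -0.000263
  x_4 = 2.717567 - (-0.000263)×(2.717567 - 2.744161)/(-0.000263 - 0.009475)
       = 2.718285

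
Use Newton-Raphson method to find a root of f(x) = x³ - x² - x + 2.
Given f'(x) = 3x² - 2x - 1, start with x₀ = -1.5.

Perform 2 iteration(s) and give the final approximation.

f(x) = x³ - x² - x + 2
f'(x) = 3x² - 2x - 1
x₀ = -1.5

Newton-Raphson formula: x_{n+1} = x_n - f(x_n)/f'(x_n)

Iteration 1:
  f(-1.500000) = -2.125000
  f'(-1.500000) = 8.750000
  x_1 = -1.500000 - (-2.125000)/8.750000 = -1.257143
Iteration 2:
  f(-1.257143) = -0.310064
  f'(-1.257143) = 6.255510
  x_2 = -1.257143 - (-0.310064)/6.255510 = -1.207576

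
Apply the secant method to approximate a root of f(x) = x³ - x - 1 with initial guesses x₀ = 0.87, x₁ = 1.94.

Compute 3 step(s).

f(x) = x³ - x - 1
x₀ = 0.87, x₁ = 1.94

Secant formula: x_{n+1} = x_n - f(x_n)(x_n - x_{n-1})/(f(x_n) - f(x_{n-1}))

Iteration 1:
  f(0.870000) = -1.211497
  f(1.940000) = 4.361384
  x_2 = 1.940000 - 4.361384×(1.940000 - 0.870000)/(4.361384 - (-1.211497))
       = 1.102609
Iteration 2:
  f(1.940000) = 4.361384
  f(1.102609) = -0.762116
  x_3 = 1.102609 - (-0.762116)×(1.102609 - 1.940000)/(-0.762116 - 4.361384)
       = 1.227170
Iteration 3:
  f(1.102609) = -0.762116
  f(1.227170) = -0.379118
  x_4 = 1.227170 - (-0.379118)×(1.227170 - 1.102609)/(-0.379118 - (-0.762116))
       = 1.350469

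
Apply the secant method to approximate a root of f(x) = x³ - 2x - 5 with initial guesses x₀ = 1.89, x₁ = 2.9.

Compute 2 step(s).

f(x) = x³ - 2x - 5
x₀ = 1.89, x₁ = 2.9

Secant formula: x_{n+1} = x_n - f(x_n)(x_n - x_{n-1})/(f(x_n) - f(x_{n-1}))

Iteration 1:
  f(1.890000) = -2.028731
  f(2.900000) = 13.589000
  x_2 = 2.900000 - 13.589000×(2.900000 - 1.890000)/(13.589000 - (-2.028731))
       = 2.021198
Iteration 2:
  f(2.900000) = 13.589000
  f(2.021198) = -0.785312
  x_3 = 2.021198 - (-0.785312)×(2.021198 - 2.900000)/(-0.785312 - 13.589000)
       = 2.069210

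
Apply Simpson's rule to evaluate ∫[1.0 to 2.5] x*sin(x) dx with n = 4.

f(x) = x*sin(x)
a = 1.0, b = 2.5, n = 4
h = (b - a)/n = 0.375000

Simpson's rule: (h/3)[f(x₀) + 4f(x₁) + 2f(x₂) + ... + f(xₙ)]

x_0 = 1.0000, f(x_0) = 0.841471, coefficient = 1
x_1 = 1.3750, f(x_1) = 1.348728, coefficient = 4
x_2 = 1.7500, f(x_2) = 1.721975, coefficient = 2
x_3 = 2.1250, f(x_3) = 1.806930, coefficient = 4
x_4 = 2.5000, f(x_4) = 1.496180, coefficient = 1

I ≈ (0.375000/3) × 18.404232 = 2.300529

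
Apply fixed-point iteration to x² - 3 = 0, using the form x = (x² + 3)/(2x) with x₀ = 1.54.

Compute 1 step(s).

Equation: x² - 3 = 0
Fixed-point form: x = (x² + 3)/(2x)
x₀ = 1.54

x_1 = g(1.540000) = 1.744026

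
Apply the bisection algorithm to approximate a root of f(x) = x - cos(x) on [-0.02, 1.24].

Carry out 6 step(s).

f(x) = x - cos(x)
Initial interval: [-0.02, 1.24]

Iteration 1:
  c_1 = (-0.020000 + 1.240000)/2 = 0.610000
  f(c_1) = f(0.610000) = -0.209648
  f(a) × f(c) ≥ 0, new interval: [0.610000, 1.240000]
Iteration 2:
  c_2 = (0.610000 + 1.240000)/2 = 0.925000
  f(c_2) = f(0.925000) = 0.323165
  f(a) × f(c) < 0, new interval: [0.610000, 0.925000]
Iteration 3:
  c_3 = (0.610000 + 0.925000)/2 = 0.767500
  f(c_3) = f(0.767500) = 0.047851
  f(a) × f(c) < 0, new interval: [0.610000, 0.767500]
Iteration 4:
  c_4 = (0.610000 + 0.767500)/2 = 0.688750
  f(c_4) = f(0.688750) = -0.083291
  f(a) × f(c) ≥ 0, new interval: [0.688750, 0.767500]
Iteration 5:
  c_5 = (0.688750 + 0.767500)/2 = 0.728125
  f(c_5) = f(0.728125) = -0.018298
  f(a) × f(c) ≥ 0, new interval: [0.728125, 0.767500]
Iteration 6:
  c_6 = (0.728125 + 0.767500)/2 = 0.747812
  f(c_6) = f(0.747812) = 0.014634
  f(a) × f(c) < 0, new interval: [0.728125, 0.747812]

After 6 iteration(s), the approximation is c_6 = 0.747812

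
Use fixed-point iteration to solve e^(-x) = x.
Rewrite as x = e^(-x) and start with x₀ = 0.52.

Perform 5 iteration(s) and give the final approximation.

Equation: e^(-x) = x
Fixed-point form: x = e^(-x)
x₀ = 0.52

x_1 = g(0.520000) = 0.594521
x_2 = g(0.594521) = 0.551827
x_3 = g(0.551827) = 0.575897
x_4 = g(0.575897) = 0.562201
x_5 = g(0.562201) = 0.569953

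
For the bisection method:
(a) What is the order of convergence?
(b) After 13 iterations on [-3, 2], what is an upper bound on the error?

(a) Bisection has linear (order 1) convergence; the error is halved each step.

(b) Error bound = (b-a)/2^n = (2 - (-3))/2^{13}
    = 5/2^{13}

(a) 1 (linear); (b) error ≤ 6.10e-04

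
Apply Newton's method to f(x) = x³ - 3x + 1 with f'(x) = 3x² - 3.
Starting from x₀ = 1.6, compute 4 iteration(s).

f(x) = x³ - 3x + 1
f'(x) = 3x² - 3
x₀ = 1.6

Newton-Raphson formula: x_{n+1} = x_n - f(x_n)/f'(x_n)

Iteration 1:
  f(1.600000) = 0.296000
  f'(1.600000) = 4.680000
  x_1 = 1.600000 - 0.296000/4.680000 = 1.536752
Iteration 2:
  f(1.536752) = 0.018948
  f'(1.536752) = 4.084821
  x_2 = 1.536752 - 0.018948/4.084821 = 1.532113
Iteration 3:
  f(1.532113) = 0.000099
  f'(1.532113) = 4.042114
  x_3 = 1.532113 - 0.000099/4.042114 = 1.532089
Iteration 4:
  f(1.532089) = 0.000000
  f'(1.532089) = 4.041889
  x_4 = 1.532089 - 0.000000/4.041889 = 1.532089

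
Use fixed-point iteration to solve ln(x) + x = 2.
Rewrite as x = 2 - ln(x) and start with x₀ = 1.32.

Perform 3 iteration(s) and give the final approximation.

Equation: ln(x) + x = 2
Fixed-point form: x = 2 - ln(x)
x₀ = 1.32

x_1 = g(1.320000) = 1.722368
x_2 = g(1.722368) = 1.456300
x_3 = g(1.456300) = 1.624101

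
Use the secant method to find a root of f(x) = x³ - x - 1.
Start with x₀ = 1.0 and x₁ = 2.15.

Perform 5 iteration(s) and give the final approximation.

f(x) = x³ - x - 1
x₀ = 1.0, x₁ = 2.15

Secant formula: x_{n+1} = x_n - f(x_n)(x_n - x_{n-1})/(f(x_n) - f(x_{n-1}))

Iteration 1:
  f(1.000000) = -1.000000
  f(2.150000) = 6.788375
  x_2 = 2.150000 - 6.788375×(2.150000 - 1.000000)/(6.788375 - (-1.000000))
       = 1.147656
Iteration 2:
  f(2.150000) = 6.788375
  f(1.147656) = -0.636062
  x_3 = 1.147656 - (-0.636062)×(1.147656 - 2.150000)/(-0.636062 - 6.788375)
       = 1.233528
Iteration 3:
  f(1.147656) = -0.636062
  f(1.233528) = -0.356602
  x_4 = 1.233528 - (-0.356602)×(1.233528 - 1.147656)/(-0.356602 - (-0.636062))
       = 1.343104
Iteration 4:
  f(1.233528) = -0.356602
  f(1.343104) = 0.079761
  x_5 = 1.343104 - 0.079761×(1.343104 - 1.233528)/(0.079761 - (-0.356602))
       = 1.323075
Iteration 5:
  f(1.343104) = 0.079761
  f(1.323075) = -0.006994
  x_6 = 1.323075 - (-0.006994)×(1.323075 - 1.343104)/(-0.006994 - 0.079761)
       = 1.324690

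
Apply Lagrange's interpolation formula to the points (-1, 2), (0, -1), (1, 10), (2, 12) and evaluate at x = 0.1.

Lagrange interpolation formula:
P(x) = Σ yᵢ × Lᵢ(x)
where Lᵢ(x) = Π_{j≠i} (x - xⱼ)/(xᵢ - xⱼ)

L_0(0.1) = (0.1 - 0)/(-1 - 0) × (0.1 - 1)/(-1 - 1) × (0.1 - 2)/(-1 - 2) = -0.028500
L_1(0.1) = (0.1 - (-1))/(0 - (-1)) × (0.1 - 1)/(0 - 1) × (0.1 - 2)/(0 - 2) = 0.940500
L_2(0.1) = (0.1 - (-1))/(1 - (-1)) × (0.1 - 0)/(1 - 0) × (0.1 - 2)/(1 - 2) = 0.104500
L_3(0.1) = (0.1 - (-1))/(2 - (-1)) × (0.1 - 0)/(2 - 0) × (0.1 - 1)/(2 - 1) = -0.016500

P(0.1) = 2×L_0(0.1) + (-1)×L_1(0.1) + 10×L_2(0.1) + 12×L_3(0.1)
P(0.1) = -0.150500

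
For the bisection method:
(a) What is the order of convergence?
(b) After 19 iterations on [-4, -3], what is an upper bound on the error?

(a) Bisection has linear (order 1) convergence; the error is halved each step.

(b) Error bound = (b-a)/2^n = (-3 - (-4))/2^{19}
    = 1/2^{19}

(a) 1 (linear); (b) error ≤ 1.91e-06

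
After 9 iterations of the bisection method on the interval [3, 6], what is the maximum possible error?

Bisection error bound: |error| ≤ (b-a)/2^n
|error| ≤ (6 - 3)/2^9 = 3/2^9
|error| ≤ 0.0058593750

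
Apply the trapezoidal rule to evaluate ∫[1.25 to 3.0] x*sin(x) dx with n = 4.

f(x) = x*sin(x)
a = 1.25, b = 3.0, n = 4
h = (b - a)/n = 0.437500

Trapezoidal rule: (h/2)[f(x₀) + 2f(x₁) + 2f(x₂) + ... + f(xₙ)]

x_0 = 1.2500, f(x_0) = 1.186231, coefficient = 1
x_1 = 1.6875, f(x_1) = 1.676021, coefficient = 2
x_2 = 2.1250, f(x_2) = 1.806930, coefficient = 2
x_3 = 2.5625, f(x_3) = 1.402366, coefficient = 2
x_4 = 3.0000, f(x_4) = 0.423360, coefficient = 1

I ≈ (0.437500/2) × 11.380224 = 2.489424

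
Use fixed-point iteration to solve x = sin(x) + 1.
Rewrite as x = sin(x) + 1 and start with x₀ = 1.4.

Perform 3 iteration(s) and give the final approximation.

Equation: x = sin(x) + 1
Fixed-point form: x = sin(x) + 1
x₀ = 1.4

x_1 = g(1.400000) = 1.985450
x_2 = g(1.985450) = 1.915256
x_3 = g(1.915256) = 1.941258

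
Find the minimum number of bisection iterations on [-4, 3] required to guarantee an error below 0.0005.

We need (b-a)/2^n ≤ 0.0005
(3 - (-4))/2^n ≤ 0.0005
7/2^n ≤ 0.0005
2^n ≥ 14000
n ≥ log₂(14000) = 13.77
n ≥ 14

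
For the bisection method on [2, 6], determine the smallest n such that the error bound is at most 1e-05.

We need (b-a)/2^n ≤ 1e-05
(6 - 2)/2^n ≤ 1e-05
4/2^n ≤ 1e-05
2^n ≥ 400000
n ≥ log₂(400000) = 18.61
n ≥ 19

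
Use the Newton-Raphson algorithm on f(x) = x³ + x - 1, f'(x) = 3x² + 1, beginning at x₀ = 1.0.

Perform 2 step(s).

f(x) = x³ + x - 1
f'(x) = 3x² + 1
x₀ = 1.0

Newton-Raphson formula: x_{n+1} = x_n - f(x_n)/f'(x_n)

Iteration 1:
  f(1.000000) = 1.000000
  f'(1.000000) = 4.000000
  x_1 = 1.000000 - 1.000000/4.000000 = 0.750000
Iteration 2:
  f(0.750000) = 0.171875
  f'(0.750000) = 2.687500
  x_2 = 0.750000 - 0.171875/2.687500 = 0.686047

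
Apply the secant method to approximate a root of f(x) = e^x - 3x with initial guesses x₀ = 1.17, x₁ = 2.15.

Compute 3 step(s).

f(x) = e^x - 3x
x₀ = 1.17, x₁ = 2.15

Secant formula: x_{n+1} = x_n - f(x_n)(x_n - x_{n-1})/(f(x_n) - f(x_{n-1}))

Iteration 1:
  f(1.170000) = -0.288007
  f(2.150000) = 2.134858
  x_2 = 2.150000 - 2.134858×(2.150000 - 1.170000)/(2.134858 - (-0.288007))
       = 1.286493
Iteration 2:
  f(2.150000) = 2.134858
  f(1.286493) = -0.239410
  x_3 = 1.286493 - (-0.239410)×(1.286493 - 2.150000)/(-0.239410 - 2.134858)
       = 1.373565
Iteration 3:
  f(1.286493) = -0.239410
  f(1.373565) = -0.171290
  x_4 = 1.373565 - (-0.171290)×(1.373565 - 1.286493)/(-0.171290 - (-0.239410))
       = 1.592508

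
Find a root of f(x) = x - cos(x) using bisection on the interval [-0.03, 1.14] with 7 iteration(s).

f(x) = x - cos(x)
Initial interval: [-0.03, 1.14]

Iteration 1:
  c_1 = (-0.030000 + 1.140000)/2 = 0.555000
  f(c_1) = f(0.555000) = -0.294900
  f(a) × f(c) ≥ 0, new interval: [0.555000, 1.140000]
Iteration 2:
  c_2 = (0.555000 + 1.140000)/2 = 0.847500
  f(c_2) = f(0.847500) = 0.185641
  f(a) × f(c) < 0, new interval: [0.555000, 0.847500]
Iteration 3:
  c_3 = (0.555000 + 0.847500)/2 = 0.701250
  f(c_3) = f(0.701250) = -0.062786
  f(a) × f(c) ≥ 0, new interval: [0.701250, 0.847500]
Iteration 4:
  c_4 = (0.701250 + 0.847500)/2 = 0.774375
  f(c_4) = f(0.774375) = 0.059517
  f(a) × f(c) < 0, new interval: [0.701250, 0.774375]
Iteration 5:
  c_5 = (0.701250 + 0.774375)/2 = 0.737812
  f(c_5) = f(0.737812) = -0.002129
  f(a) × f(c) ≥ 0, new interval: [0.737812, 0.774375]
Iteration 6:
  c_6 = (0.737812 + 0.774375)/2 = 0.756094
  f(c_6) = f(0.756094) = 0.028572
  f(a) × f(c) < 0, new interval: [0.737812, 0.756094]
Iteration 7:
  c_7 = (0.737812 + 0.756094)/2 = 0.746953
  f(c_7) = f(0.746953) = 0.013191
  f(a) × f(c) < 0, new interval: [0.737812, 0.746953]

After 7 iteration(s), the approximation is c_7 = 0.746953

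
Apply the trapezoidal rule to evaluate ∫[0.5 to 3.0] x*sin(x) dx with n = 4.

f(x) = x*sin(x)
a = 0.5, b = 3.0, n = 4
h = (b - a)/n = 0.625000

Trapezoidal rule: (h/2)[f(x₀) + 2f(x₁) + 2f(x₂) + ... + f(xₙ)]

x_0 = 0.5000, f(x_0) = 0.239713, coefficient = 1
x_1 = 1.1250, f(x_1) = 1.015051, coefficient = 2
x_2 = 1.7500, f(x_2) = 1.721975, coefficient = 2
x_3 = 2.3750, f(x_3) = 1.647502, coefficient = 2
x_4 = 3.0000, f(x_4) = 0.423360, coefficient = 1

I ≈ (0.625000/2) × 9.432130 = 2.947540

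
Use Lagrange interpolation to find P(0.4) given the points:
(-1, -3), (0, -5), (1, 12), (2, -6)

Lagrange interpolation formula:
P(x) = Σ yᵢ × Lᵢ(x)
where Lᵢ(x) = Π_{j≠i} (x - xⱼ)/(xᵢ - xⱼ)

L_0(0.4) = (0.4 - 0)/(-1 - 0) × (0.4 - 1)/(-1 - 1) × (0.4 - 2)/(-1 - 2) = -0.064000
L_1(0.4) = (0.4 - (-1))/(0 - (-1)) × (0.4 - 1)/(0 - 1) × (0.4 - 2)/(0 - 2) = 0.672000
L_2(0.4) = (0.4 - (-1))/(1 - (-1)) × (0.4 - 0)/(1 - 0) × (0.4 - 2)/(1 - 2) = 0.448000
L_3(0.4) = (0.4 - (-1))/(2 - (-1)) × (0.4 - 0)/(2 - 0) × (0.4 - 1)/(2 - 1) = -0.056000

P(0.4) = (-3)×L_0(0.4) + (-5)×L_1(0.4) + 12×L_2(0.4) + (-6)×L_3(0.4)
P(0.4) = 2.544000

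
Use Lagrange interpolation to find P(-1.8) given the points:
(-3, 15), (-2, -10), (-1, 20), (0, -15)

Lagrange interpolation formula:
P(x) = Σ yᵢ × Lᵢ(x)
where Lᵢ(x) = Π_{j≠i} (x - xⱼ)/(xᵢ - xⱼ)

L_0(-1.8) = (-1.8 - (-2))/(-3 - (-2)) × (-1.8 - (-1))/(-3 - (-1)) × (-1.8 - 0)/(-3 - 0) = -0.048000
L_1(-1.8) = (-1.8 - (-3))/(-2 - (-3)) × (-1.8 - (-1))/(-2 - (-1)) × (-1.8 - 0)/(-2 - 0) = 0.864000
L_2(-1.8) = (-1.8 - (-3))/(-1 - (-3)) × (-1.8 - (-2))/(-1 - (-2)) × (-1.8 - 0)/(-1 - 0) = 0.216000
L_3(-1.8) = (-1.8 - (-3))/(0 - (-3)) × (-1.8 - (-2))/(0 - (-2)) × (-1.8 - (-1))/(0 - (-1)) = -0.032000

P(-1.8) = 15×L_0(-1.8) + (-10)×L_1(-1.8) + 20×L_2(-1.8) + (-15)×L_3(-1.8)
P(-1.8) = -4.560000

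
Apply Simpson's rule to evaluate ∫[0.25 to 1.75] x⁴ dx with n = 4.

f(x) = x⁴
a = 0.25, b = 1.75, n = 4
h = (b - a)/n = 0.375000

Simpson's rule: (h/3)[f(x₀) + 4f(x₁) + 2f(x₂) + ... + f(xₙ)]

x_0 = 0.2500, f(x_0) = 0.003906, coefficient = 1
x_1 = 0.6250, f(x_1) = 0.152588, coefficient = 4
x_2 = 1.0000, f(x_2) = 1.000000, coefficient = 2
x_3 = 1.3750, f(x_3) = 3.574463, coefficient = 4
x_4 = 1.7500, f(x_4) = 9.378906, coefficient = 1

I ≈ (0.375000/3) × 26.291016 = 3.286377
Exact value: 3.282422
Error: 0.003955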